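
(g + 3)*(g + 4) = g^2 + 7*g + 12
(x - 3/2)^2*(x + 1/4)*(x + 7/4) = x^4 - x^3 - 53*x^2/16 + 51*x/16 + 63/64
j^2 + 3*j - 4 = (j - 1)*(j + 4)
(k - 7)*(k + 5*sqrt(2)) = k^2 - 7*k + 5*sqrt(2)*k - 35*sqrt(2)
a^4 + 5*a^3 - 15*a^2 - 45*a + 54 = (a - 3)*(a - 1)*(a + 3)*(a + 6)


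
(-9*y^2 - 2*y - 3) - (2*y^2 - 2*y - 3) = -11*y^2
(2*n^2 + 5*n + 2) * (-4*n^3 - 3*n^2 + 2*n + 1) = -8*n^5 - 26*n^4 - 19*n^3 + 6*n^2 + 9*n + 2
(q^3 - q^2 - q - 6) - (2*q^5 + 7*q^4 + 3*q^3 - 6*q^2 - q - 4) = -2*q^5 - 7*q^4 - 2*q^3 + 5*q^2 - 2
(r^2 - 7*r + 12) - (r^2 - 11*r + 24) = 4*r - 12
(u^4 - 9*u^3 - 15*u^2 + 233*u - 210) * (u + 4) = u^5 - 5*u^4 - 51*u^3 + 173*u^2 + 722*u - 840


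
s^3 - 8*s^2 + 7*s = s*(s - 7)*(s - 1)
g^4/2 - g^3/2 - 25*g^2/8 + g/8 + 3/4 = (g/2 + 1)*(g - 3)*(g - 1/2)*(g + 1/2)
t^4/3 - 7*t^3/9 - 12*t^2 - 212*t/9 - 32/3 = (t/3 + 1)*(t - 8)*(t + 2/3)*(t + 2)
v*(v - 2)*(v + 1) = v^3 - v^2 - 2*v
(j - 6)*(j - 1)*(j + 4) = j^3 - 3*j^2 - 22*j + 24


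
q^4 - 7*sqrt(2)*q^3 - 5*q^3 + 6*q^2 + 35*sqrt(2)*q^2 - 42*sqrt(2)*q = q*(q - 3)*(q - 2)*(q - 7*sqrt(2))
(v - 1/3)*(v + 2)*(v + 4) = v^3 + 17*v^2/3 + 6*v - 8/3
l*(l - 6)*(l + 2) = l^3 - 4*l^2 - 12*l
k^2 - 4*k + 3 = (k - 3)*(k - 1)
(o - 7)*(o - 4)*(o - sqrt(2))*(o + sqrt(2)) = o^4 - 11*o^3 + 26*o^2 + 22*o - 56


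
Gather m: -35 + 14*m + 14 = 14*m - 21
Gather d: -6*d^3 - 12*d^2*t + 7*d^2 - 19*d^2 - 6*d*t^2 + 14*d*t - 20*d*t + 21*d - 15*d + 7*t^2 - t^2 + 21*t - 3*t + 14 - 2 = -6*d^3 + d^2*(-12*t - 12) + d*(-6*t^2 - 6*t + 6) + 6*t^2 + 18*t + 12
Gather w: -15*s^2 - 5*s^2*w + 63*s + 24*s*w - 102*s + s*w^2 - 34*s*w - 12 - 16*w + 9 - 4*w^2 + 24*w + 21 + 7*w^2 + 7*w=-15*s^2 - 39*s + w^2*(s + 3) + w*(-5*s^2 - 10*s + 15) + 18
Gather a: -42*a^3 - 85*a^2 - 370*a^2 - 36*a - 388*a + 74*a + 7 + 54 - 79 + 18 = -42*a^3 - 455*a^2 - 350*a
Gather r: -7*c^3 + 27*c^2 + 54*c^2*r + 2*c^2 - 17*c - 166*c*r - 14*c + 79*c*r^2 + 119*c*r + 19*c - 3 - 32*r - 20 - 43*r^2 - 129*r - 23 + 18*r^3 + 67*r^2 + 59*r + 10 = -7*c^3 + 29*c^2 - 12*c + 18*r^3 + r^2*(79*c + 24) + r*(54*c^2 - 47*c - 102) - 36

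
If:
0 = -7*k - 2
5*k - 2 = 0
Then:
No Solution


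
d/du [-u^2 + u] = 1 - 2*u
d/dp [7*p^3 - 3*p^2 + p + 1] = 21*p^2 - 6*p + 1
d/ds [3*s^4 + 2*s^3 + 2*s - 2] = 12*s^3 + 6*s^2 + 2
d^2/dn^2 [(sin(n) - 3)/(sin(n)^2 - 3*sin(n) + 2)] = (-sin(n)^4 + 8*sin(n)^3 - 5*sin(n)^2 - 26*sin(n) + 30)/((sin(n) - 2)^3*(sin(n) - 1)^2)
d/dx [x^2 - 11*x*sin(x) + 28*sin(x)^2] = -11*x*cos(x) + 2*x - 11*sin(x) + 28*sin(2*x)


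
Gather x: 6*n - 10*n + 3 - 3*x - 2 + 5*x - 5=-4*n + 2*x - 4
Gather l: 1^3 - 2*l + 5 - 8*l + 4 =10 - 10*l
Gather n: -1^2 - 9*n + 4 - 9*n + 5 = 8 - 18*n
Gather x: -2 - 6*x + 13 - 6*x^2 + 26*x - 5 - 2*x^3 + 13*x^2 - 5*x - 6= -2*x^3 + 7*x^2 + 15*x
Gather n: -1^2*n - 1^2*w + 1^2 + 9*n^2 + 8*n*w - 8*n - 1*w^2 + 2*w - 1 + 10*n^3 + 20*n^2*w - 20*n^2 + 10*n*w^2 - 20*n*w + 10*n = 10*n^3 + n^2*(20*w - 11) + n*(10*w^2 - 12*w + 1) - w^2 + w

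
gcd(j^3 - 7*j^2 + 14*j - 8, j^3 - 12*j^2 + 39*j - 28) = j^2 - 5*j + 4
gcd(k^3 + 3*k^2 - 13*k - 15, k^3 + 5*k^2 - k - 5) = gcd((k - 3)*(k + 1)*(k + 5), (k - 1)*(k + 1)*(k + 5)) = k^2 + 6*k + 5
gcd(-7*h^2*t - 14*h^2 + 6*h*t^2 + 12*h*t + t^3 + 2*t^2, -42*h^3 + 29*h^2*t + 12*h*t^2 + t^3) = -7*h^2 + 6*h*t + t^2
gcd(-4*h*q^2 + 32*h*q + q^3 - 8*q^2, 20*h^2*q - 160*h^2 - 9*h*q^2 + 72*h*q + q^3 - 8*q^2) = -4*h*q + 32*h + q^2 - 8*q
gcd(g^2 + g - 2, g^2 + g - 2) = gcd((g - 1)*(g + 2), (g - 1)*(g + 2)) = g^2 + g - 2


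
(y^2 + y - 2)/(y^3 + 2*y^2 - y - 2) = 1/(y + 1)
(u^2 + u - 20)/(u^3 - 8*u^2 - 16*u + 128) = (u + 5)/(u^2 - 4*u - 32)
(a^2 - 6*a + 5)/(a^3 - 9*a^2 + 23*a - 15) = 1/(a - 3)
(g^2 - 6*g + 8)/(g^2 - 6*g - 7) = (-g^2 + 6*g - 8)/(-g^2 + 6*g + 7)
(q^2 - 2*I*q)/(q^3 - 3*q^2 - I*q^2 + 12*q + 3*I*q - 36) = q*(q - 2*I)/(q^3 - q^2*(3 + I) + 3*q*(4 + I) - 36)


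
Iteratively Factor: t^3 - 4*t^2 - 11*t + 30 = (t - 2)*(t^2 - 2*t - 15) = (t - 2)*(t + 3)*(t - 5)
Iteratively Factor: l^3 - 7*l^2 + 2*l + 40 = (l - 4)*(l^2 - 3*l - 10) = (l - 5)*(l - 4)*(l + 2)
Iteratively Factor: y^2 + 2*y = (y)*(y + 2)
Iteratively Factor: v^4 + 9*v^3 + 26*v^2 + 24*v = (v + 3)*(v^3 + 6*v^2 + 8*v) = (v + 3)*(v + 4)*(v^2 + 2*v) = (v + 2)*(v + 3)*(v + 4)*(v)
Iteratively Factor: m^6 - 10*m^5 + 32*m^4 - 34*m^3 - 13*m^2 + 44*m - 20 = (m + 1)*(m^5 - 11*m^4 + 43*m^3 - 77*m^2 + 64*m - 20) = (m - 2)*(m + 1)*(m^4 - 9*m^3 + 25*m^2 - 27*m + 10) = (m - 2)*(m - 1)*(m + 1)*(m^3 - 8*m^2 + 17*m - 10) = (m - 2)^2*(m - 1)*(m + 1)*(m^2 - 6*m + 5) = (m - 2)^2*(m - 1)^2*(m + 1)*(m - 5)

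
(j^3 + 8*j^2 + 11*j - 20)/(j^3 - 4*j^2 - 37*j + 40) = (j + 4)/(j - 8)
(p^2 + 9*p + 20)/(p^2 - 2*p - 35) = (p + 4)/(p - 7)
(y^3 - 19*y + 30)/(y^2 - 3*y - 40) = (y^2 - 5*y + 6)/(y - 8)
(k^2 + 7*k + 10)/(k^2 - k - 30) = (k + 2)/(k - 6)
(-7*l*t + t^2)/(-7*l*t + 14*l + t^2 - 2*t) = t/(t - 2)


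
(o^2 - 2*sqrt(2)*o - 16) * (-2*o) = -2*o^3 + 4*sqrt(2)*o^2 + 32*o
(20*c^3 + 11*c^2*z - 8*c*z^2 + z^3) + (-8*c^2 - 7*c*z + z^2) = 20*c^3 + 11*c^2*z - 8*c^2 - 8*c*z^2 - 7*c*z + z^3 + z^2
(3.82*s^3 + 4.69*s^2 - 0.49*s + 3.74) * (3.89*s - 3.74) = 14.8598*s^4 + 3.9573*s^3 - 19.4467*s^2 + 16.3812*s - 13.9876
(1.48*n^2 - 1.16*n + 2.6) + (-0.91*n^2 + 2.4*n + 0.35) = 0.57*n^2 + 1.24*n + 2.95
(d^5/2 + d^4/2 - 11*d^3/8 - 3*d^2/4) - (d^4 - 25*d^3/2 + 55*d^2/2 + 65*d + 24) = d^5/2 - d^4/2 + 89*d^3/8 - 113*d^2/4 - 65*d - 24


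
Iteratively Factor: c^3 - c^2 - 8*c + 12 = (c + 3)*(c^2 - 4*c + 4) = (c - 2)*(c + 3)*(c - 2)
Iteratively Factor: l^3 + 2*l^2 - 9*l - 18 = (l - 3)*(l^2 + 5*l + 6) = (l - 3)*(l + 3)*(l + 2)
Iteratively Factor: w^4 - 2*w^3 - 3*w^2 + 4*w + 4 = (w + 1)*(w^3 - 3*w^2 + 4) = (w + 1)^2*(w^2 - 4*w + 4) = (w - 2)*(w + 1)^2*(w - 2)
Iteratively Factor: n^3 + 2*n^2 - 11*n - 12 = (n - 3)*(n^2 + 5*n + 4) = (n - 3)*(n + 4)*(n + 1)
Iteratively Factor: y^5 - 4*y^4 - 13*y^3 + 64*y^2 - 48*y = (y - 3)*(y^4 - y^3 - 16*y^2 + 16*y) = y*(y - 3)*(y^3 - y^2 - 16*y + 16) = y*(y - 4)*(y - 3)*(y^2 + 3*y - 4) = y*(y - 4)*(y - 3)*(y + 4)*(y - 1)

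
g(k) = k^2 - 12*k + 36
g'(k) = 2*k - 12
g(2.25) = 14.06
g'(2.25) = -7.50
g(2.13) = 14.98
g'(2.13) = -7.74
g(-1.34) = 53.88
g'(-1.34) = -14.68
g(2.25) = 14.06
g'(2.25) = -7.50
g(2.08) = 15.37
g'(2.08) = -7.84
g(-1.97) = 63.52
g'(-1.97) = -15.94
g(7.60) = 2.56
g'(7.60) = 3.20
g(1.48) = 20.43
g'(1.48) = -9.04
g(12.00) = 36.00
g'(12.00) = 12.00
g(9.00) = 9.00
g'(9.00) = 6.00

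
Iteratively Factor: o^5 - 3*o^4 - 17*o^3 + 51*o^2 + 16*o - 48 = (o - 3)*(o^4 - 17*o^2 + 16) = (o - 3)*(o + 1)*(o^3 - o^2 - 16*o + 16) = (o - 4)*(o - 3)*(o + 1)*(o^2 + 3*o - 4) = (o - 4)*(o - 3)*(o - 1)*(o + 1)*(o + 4)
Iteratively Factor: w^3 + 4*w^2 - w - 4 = (w + 4)*(w^2 - 1) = (w - 1)*(w + 4)*(w + 1)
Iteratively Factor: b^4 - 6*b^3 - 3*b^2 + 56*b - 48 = (b - 4)*(b^3 - 2*b^2 - 11*b + 12) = (b - 4)*(b + 3)*(b^2 - 5*b + 4) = (b - 4)^2*(b + 3)*(b - 1)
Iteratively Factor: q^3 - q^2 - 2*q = (q - 2)*(q^2 + q) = (q - 2)*(q + 1)*(q)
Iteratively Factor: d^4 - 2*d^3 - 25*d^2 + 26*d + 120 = (d - 3)*(d^3 + d^2 - 22*d - 40) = (d - 3)*(d + 4)*(d^2 - 3*d - 10) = (d - 5)*(d - 3)*(d + 4)*(d + 2)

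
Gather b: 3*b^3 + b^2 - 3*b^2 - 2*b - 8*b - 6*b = 3*b^3 - 2*b^2 - 16*b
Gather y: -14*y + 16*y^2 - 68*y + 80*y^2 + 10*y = 96*y^2 - 72*y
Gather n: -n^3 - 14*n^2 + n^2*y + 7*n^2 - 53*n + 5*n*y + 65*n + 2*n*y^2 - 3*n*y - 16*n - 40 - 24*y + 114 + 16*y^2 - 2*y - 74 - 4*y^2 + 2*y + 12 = -n^3 + n^2*(y - 7) + n*(2*y^2 + 2*y - 4) + 12*y^2 - 24*y + 12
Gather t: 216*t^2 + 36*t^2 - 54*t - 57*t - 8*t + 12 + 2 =252*t^2 - 119*t + 14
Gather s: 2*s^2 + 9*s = 2*s^2 + 9*s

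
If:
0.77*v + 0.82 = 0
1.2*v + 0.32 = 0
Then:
No Solution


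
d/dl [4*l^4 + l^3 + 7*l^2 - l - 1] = 16*l^3 + 3*l^2 + 14*l - 1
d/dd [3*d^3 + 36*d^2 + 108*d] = 9*d^2 + 72*d + 108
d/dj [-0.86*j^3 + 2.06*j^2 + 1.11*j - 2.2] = -2.58*j^2 + 4.12*j + 1.11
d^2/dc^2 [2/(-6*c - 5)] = -144/(6*c + 5)^3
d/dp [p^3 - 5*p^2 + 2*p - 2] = 3*p^2 - 10*p + 2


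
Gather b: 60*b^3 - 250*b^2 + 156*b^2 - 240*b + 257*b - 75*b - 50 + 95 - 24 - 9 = 60*b^3 - 94*b^2 - 58*b + 12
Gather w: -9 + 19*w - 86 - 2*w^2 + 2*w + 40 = -2*w^2 + 21*w - 55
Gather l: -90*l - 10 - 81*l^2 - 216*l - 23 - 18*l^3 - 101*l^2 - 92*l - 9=-18*l^3 - 182*l^2 - 398*l - 42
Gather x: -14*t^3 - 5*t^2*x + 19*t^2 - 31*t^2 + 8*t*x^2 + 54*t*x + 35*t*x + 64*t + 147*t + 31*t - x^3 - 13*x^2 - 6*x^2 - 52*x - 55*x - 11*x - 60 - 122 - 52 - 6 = -14*t^3 - 12*t^2 + 242*t - x^3 + x^2*(8*t - 19) + x*(-5*t^2 + 89*t - 118) - 240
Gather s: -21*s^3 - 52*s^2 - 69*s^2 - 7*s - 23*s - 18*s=-21*s^3 - 121*s^2 - 48*s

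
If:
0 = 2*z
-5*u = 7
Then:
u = -7/5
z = 0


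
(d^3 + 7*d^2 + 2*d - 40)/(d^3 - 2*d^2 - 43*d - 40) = (d^2 + 2*d - 8)/(d^2 - 7*d - 8)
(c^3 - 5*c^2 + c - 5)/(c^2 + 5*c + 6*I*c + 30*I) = (c^3 - 5*c^2 + c - 5)/(c^2 + c*(5 + 6*I) + 30*I)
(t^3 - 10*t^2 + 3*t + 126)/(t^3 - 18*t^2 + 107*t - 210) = (t + 3)/(t - 5)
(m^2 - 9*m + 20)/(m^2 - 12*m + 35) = (m - 4)/(m - 7)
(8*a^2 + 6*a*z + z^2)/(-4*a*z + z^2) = (8*a^2 + 6*a*z + z^2)/(z*(-4*a + z))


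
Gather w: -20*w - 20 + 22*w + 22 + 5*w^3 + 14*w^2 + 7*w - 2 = 5*w^3 + 14*w^2 + 9*w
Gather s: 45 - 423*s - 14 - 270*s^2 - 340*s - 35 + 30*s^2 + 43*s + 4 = -240*s^2 - 720*s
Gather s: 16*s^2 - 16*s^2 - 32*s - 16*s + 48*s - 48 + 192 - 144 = 0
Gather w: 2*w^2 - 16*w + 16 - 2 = 2*w^2 - 16*w + 14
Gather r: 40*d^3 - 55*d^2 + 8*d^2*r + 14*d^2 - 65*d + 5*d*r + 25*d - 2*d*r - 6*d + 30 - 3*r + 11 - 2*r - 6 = 40*d^3 - 41*d^2 - 46*d + r*(8*d^2 + 3*d - 5) + 35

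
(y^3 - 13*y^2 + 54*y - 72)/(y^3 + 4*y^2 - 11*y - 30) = (y^2 - 10*y + 24)/(y^2 + 7*y + 10)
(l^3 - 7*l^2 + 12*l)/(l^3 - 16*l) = (l - 3)/(l + 4)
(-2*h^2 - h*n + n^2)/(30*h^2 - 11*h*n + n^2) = (-2*h^2 - h*n + n^2)/(30*h^2 - 11*h*n + n^2)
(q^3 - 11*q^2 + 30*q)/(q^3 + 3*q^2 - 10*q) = (q^2 - 11*q + 30)/(q^2 + 3*q - 10)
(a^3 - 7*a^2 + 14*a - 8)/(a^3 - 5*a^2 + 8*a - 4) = (a - 4)/(a - 2)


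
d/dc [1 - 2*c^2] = -4*c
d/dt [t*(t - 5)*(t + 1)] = 3*t^2 - 8*t - 5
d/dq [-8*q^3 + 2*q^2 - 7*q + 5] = -24*q^2 + 4*q - 7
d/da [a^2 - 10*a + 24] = 2*a - 10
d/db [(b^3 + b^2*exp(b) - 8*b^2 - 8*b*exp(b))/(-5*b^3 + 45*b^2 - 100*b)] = (-b^3*exp(b) + 18*b^2*exp(b) + b^2 - 108*b*exp(b) - 40*b + 212*exp(b) + 160)/(5*(b^4 - 18*b^3 + 121*b^2 - 360*b + 400))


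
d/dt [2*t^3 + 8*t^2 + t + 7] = 6*t^2 + 16*t + 1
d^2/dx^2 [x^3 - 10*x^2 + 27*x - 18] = 6*x - 20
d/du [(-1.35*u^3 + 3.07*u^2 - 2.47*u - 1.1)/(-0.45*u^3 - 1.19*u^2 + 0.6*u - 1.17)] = (2.22044604925031e-16*u^5 + 2.988*u^4 - 3.843*u^3 + 2.1562*u^2 - 9.8018*u + 3.5499)/(0.2025*u^6 + 1.071*u^5 + 0.8761*u^4 - 0.375*u^3 + 3.1446*u^2 - 1.404*u + 1.3689)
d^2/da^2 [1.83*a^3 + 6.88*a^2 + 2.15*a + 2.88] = 10.98*a + 13.76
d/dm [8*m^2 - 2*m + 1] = 16*m - 2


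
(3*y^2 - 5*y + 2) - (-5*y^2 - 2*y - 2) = 8*y^2 - 3*y + 4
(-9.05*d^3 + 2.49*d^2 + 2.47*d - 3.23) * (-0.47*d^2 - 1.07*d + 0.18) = 4.2535*d^5 + 8.5132*d^4 - 5.4542*d^3 - 0.676600000000001*d^2 + 3.9007*d - 0.5814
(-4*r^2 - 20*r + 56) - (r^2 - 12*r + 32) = -5*r^2 - 8*r + 24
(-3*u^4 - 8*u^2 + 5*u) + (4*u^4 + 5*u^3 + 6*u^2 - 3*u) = u^4 + 5*u^3 - 2*u^2 + 2*u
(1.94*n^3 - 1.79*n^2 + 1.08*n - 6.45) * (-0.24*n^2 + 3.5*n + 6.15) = -0.4656*n^5 + 7.2196*n^4 + 5.4068*n^3 - 5.6805*n^2 - 15.933*n - 39.6675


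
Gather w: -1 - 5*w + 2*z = -5*w + 2*z - 1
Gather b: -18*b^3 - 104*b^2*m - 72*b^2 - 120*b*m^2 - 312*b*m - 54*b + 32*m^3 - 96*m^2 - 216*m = -18*b^3 + b^2*(-104*m - 72) + b*(-120*m^2 - 312*m - 54) + 32*m^3 - 96*m^2 - 216*m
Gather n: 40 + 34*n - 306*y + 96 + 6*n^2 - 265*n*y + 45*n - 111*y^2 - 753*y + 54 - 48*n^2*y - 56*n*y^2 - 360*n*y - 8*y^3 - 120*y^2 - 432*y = n^2*(6 - 48*y) + n*(-56*y^2 - 625*y + 79) - 8*y^3 - 231*y^2 - 1491*y + 190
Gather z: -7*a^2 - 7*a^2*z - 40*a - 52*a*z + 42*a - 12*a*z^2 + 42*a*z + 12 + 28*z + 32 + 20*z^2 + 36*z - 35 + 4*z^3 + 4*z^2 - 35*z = -7*a^2 + 2*a + 4*z^3 + z^2*(24 - 12*a) + z*(-7*a^2 - 10*a + 29) + 9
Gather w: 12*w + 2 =12*w + 2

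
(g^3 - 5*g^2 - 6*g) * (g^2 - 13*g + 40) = g^5 - 18*g^4 + 99*g^3 - 122*g^2 - 240*g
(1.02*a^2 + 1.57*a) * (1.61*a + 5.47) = 1.6422*a^3 + 8.1071*a^2 + 8.5879*a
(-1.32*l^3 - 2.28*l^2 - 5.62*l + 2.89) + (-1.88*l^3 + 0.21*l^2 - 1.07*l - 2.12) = -3.2*l^3 - 2.07*l^2 - 6.69*l + 0.77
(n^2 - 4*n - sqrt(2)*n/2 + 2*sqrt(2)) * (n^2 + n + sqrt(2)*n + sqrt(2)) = n^4 - 3*n^3 + sqrt(2)*n^3/2 - 5*n^2 - 3*sqrt(2)*n^2/2 - 2*sqrt(2)*n + 3*n + 4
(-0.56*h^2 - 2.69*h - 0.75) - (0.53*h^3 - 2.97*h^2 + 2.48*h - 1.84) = -0.53*h^3 + 2.41*h^2 - 5.17*h + 1.09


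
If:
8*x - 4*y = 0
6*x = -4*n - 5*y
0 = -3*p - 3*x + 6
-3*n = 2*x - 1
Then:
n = 2/5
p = 21/10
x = -1/10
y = -1/5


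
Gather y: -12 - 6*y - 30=-6*y - 42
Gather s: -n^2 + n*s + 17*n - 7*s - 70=-n^2 + 17*n + s*(n - 7) - 70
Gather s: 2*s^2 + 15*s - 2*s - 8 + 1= 2*s^2 + 13*s - 7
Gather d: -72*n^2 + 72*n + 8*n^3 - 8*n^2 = 8*n^3 - 80*n^2 + 72*n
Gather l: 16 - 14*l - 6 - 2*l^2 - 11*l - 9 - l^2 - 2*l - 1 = -3*l^2 - 27*l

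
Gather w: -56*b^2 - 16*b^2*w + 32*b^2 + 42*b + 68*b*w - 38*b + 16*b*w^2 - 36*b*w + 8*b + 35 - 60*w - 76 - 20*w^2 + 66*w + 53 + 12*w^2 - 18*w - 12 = -24*b^2 + 12*b + w^2*(16*b - 8) + w*(-16*b^2 + 32*b - 12)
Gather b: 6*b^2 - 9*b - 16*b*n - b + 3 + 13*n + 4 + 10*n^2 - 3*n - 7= 6*b^2 + b*(-16*n - 10) + 10*n^2 + 10*n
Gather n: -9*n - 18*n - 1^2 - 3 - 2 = -27*n - 6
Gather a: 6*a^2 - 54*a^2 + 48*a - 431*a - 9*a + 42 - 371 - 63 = -48*a^2 - 392*a - 392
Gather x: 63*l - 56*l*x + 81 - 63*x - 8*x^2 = 63*l - 8*x^2 + x*(-56*l - 63) + 81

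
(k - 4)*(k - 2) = k^2 - 6*k + 8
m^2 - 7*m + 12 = (m - 4)*(m - 3)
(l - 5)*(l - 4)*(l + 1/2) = l^3 - 17*l^2/2 + 31*l/2 + 10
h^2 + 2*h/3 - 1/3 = (h - 1/3)*(h + 1)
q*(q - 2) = q^2 - 2*q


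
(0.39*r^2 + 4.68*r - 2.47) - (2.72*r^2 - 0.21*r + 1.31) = -2.33*r^2 + 4.89*r - 3.78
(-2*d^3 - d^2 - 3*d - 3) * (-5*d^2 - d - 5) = 10*d^5 + 7*d^4 + 26*d^3 + 23*d^2 + 18*d + 15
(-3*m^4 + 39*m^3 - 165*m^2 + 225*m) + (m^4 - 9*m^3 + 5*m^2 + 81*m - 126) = -2*m^4 + 30*m^3 - 160*m^2 + 306*m - 126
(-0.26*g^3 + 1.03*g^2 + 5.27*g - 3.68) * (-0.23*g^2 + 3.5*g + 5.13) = 0.0598*g^5 - 1.1469*g^4 + 1.0591*g^3 + 24.5753*g^2 + 14.1551*g - 18.8784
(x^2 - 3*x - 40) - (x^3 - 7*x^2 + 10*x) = -x^3 + 8*x^2 - 13*x - 40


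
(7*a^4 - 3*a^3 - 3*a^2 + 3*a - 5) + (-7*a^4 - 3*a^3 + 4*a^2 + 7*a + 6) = -6*a^3 + a^2 + 10*a + 1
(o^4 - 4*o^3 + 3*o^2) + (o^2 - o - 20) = o^4 - 4*o^3 + 4*o^2 - o - 20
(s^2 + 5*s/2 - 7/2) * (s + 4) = s^3 + 13*s^2/2 + 13*s/2 - 14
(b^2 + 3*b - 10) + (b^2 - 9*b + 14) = 2*b^2 - 6*b + 4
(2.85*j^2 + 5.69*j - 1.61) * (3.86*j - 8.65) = 11.001*j^3 - 2.6891*j^2 - 55.4331*j + 13.9265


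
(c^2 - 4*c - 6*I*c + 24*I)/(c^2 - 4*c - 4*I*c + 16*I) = (c - 6*I)/(c - 4*I)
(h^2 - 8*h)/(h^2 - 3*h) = (h - 8)/(h - 3)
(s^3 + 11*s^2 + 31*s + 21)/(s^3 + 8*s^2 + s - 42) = (s + 1)/(s - 2)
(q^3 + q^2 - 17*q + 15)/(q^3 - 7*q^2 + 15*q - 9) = (q + 5)/(q - 3)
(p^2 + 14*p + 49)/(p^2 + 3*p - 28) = (p + 7)/(p - 4)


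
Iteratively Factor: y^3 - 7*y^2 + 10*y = (y)*(y^2 - 7*y + 10) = y*(y - 2)*(y - 5)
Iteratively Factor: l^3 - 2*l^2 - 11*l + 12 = (l - 1)*(l^2 - l - 12) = (l - 4)*(l - 1)*(l + 3)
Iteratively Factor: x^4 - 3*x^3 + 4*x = (x - 2)*(x^3 - x^2 - 2*x) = x*(x - 2)*(x^2 - x - 2) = x*(x - 2)^2*(x + 1)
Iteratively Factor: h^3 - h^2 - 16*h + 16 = (h + 4)*(h^2 - 5*h + 4) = (h - 4)*(h + 4)*(h - 1)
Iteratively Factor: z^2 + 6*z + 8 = (z + 4)*(z + 2)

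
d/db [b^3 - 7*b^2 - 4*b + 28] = 3*b^2 - 14*b - 4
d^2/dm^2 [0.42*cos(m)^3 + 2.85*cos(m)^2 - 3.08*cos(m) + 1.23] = 2.765*cos(m) - 5.7*cos(2*m) - 0.945*cos(3*m)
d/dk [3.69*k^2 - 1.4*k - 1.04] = 7.38*k - 1.4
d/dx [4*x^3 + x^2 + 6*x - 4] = 12*x^2 + 2*x + 6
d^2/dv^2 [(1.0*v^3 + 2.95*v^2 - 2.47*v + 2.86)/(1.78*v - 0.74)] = (6.3368*v^3 - 7.9032*v^2 + 3.2856*v + 14.84712)/(5.639752*v^3 - 7.033848*v^2 + 2.924184*v - 0.405224)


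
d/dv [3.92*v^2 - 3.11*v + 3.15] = 7.84*v - 3.11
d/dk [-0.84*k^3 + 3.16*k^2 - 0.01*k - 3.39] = -2.52*k^2 + 6.32*k - 0.01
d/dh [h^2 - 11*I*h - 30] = 2*h - 11*I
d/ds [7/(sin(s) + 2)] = -7*cos(s)/(sin(s) + 2)^2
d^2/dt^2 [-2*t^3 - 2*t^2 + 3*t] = -12*t - 4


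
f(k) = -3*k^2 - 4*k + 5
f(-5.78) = -72.11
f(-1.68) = 3.25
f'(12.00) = -76.00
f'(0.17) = -5.02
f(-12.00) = -379.00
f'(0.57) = -7.42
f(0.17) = 4.23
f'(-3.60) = 17.60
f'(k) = -6*k - 4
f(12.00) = -475.00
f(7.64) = -200.67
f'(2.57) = -19.42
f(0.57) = 1.75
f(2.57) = -25.09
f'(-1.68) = 6.08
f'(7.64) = -49.84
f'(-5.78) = 30.68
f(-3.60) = -19.48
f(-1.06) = 5.87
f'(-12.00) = 68.00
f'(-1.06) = 2.36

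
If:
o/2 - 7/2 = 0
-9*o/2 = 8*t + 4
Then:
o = 7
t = -71/16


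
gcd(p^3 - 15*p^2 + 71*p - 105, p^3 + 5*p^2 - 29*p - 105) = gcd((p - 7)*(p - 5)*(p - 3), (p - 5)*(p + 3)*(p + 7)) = p - 5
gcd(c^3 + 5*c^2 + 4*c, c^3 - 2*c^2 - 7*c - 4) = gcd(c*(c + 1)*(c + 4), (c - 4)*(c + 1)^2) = c + 1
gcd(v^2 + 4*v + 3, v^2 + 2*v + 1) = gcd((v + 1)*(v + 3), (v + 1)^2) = v + 1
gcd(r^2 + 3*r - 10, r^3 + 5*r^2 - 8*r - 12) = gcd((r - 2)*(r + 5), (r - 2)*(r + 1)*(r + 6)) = r - 2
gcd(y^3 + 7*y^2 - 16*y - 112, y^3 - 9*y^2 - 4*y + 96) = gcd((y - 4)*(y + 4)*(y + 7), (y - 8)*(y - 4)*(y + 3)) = y - 4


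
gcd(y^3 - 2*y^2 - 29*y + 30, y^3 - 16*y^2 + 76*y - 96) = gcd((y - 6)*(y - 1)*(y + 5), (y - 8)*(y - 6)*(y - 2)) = y - 6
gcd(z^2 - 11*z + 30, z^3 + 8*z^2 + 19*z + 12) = 1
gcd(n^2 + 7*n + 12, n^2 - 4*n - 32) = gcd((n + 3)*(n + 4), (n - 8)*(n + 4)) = n + 4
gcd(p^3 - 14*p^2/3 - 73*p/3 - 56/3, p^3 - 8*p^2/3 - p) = 1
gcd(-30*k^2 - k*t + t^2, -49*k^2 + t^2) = 1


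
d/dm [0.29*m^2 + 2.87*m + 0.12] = 0.58*m + 2.87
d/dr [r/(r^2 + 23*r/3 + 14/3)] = 3*(14 - 3*r^2)/(9*r^4 + 138*r^3 + 613*r^2 + 644*r + 196)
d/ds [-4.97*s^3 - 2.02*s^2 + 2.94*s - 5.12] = -14.91*s^2 - 4.04*s + 2.94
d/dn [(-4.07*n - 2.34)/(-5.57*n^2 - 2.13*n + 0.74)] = (22.6699*n^2 + 8.6691*n - (4.07*n + 2.34)*(11.14*n + 2.13) - 3.0118)/(5.57*n^2 + 2.13*n - 0.74)^2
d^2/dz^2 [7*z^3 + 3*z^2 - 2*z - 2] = 42*z + 6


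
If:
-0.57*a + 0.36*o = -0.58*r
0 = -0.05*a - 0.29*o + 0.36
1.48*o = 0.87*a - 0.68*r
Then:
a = 3.42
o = 0.65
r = 2.96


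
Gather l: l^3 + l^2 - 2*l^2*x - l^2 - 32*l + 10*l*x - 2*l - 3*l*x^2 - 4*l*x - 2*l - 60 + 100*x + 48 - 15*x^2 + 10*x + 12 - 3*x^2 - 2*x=l^3 - 2*l^2*x + l*(-3*x^2 + 6*x - 36) - 18*x^2 + 108*x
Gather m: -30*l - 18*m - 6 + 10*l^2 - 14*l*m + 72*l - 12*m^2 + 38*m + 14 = 10*l^2 + 42*l - 12*m^2 + m*(20 - 14*l) + 8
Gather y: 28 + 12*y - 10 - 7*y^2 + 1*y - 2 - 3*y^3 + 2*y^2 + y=-3*y^3 - 5*y^2 + 14*y + 16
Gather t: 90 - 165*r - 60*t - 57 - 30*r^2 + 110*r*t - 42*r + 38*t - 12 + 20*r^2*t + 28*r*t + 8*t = -30*r^2 - 207*r + t*(20*r^2 + 138*r - 14) + 21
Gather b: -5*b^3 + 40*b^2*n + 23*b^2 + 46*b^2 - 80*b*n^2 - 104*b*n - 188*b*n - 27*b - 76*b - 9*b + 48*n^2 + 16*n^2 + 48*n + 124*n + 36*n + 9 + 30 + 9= -5*b^3 + b^2*(40*n + 69) + b*(-80*n^2 - 292*n - 112) + 64*n^2 + 208*n + 48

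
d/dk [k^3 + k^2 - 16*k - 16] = 3*k^2 + 2*k - 16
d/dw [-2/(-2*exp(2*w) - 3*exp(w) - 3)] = (-8*exp(w) - 6)*exp(w)/(2*exp(2*w) + 3*exp(w) + 3)^2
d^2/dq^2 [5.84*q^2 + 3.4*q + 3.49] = 11.6800000000000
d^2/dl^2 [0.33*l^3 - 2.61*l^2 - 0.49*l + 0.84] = 1.98*l - 5.22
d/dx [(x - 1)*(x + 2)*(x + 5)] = 3*x^2 + 12*x + 3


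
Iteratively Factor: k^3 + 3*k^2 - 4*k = (k)*(k^2 + 3*k - 4) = k*(k - 1)*(k + 4)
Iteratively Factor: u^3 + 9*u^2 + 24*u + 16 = (u + 1)*(u^2 + 8*u + 16) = (u + 1)*(u + 4)*(u + 4)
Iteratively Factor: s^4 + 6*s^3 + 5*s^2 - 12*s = (s + 3)*(s^3 + 3*s^2 - 4*s) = (s - 1)*(s + 3)*(s^2 + 4*s) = (s - 1)*(s + 3)*(s + 4)*(s)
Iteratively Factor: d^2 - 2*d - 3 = (d + 1)*(d - 3)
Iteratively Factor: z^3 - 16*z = (z)*(z^2 - 16) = z*(z + 4)*(z - 4)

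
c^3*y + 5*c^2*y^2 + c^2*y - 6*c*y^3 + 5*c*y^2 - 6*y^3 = (c - y)*(c + 6*y)*(c*y + y)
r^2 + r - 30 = (r - 5)*(r + 6)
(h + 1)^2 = h^2 + 2*h + 1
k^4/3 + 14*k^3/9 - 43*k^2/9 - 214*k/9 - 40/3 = (k/3 + 1)*(k - 4)*(k + 2/3)*(k + 5)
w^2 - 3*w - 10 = (w - 5)*(w + 2)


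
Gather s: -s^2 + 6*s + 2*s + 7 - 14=-s^2 + 8*s - 7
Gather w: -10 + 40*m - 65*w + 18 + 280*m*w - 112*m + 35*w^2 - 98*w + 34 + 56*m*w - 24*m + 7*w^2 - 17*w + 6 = -96*m + 42*w^2 + w*(336*m - 180) + 48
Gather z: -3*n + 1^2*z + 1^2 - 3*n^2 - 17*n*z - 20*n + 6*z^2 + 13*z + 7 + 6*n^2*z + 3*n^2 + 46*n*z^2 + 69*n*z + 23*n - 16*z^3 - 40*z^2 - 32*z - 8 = -16*z^3 + z^2*(46*n - 34) + z*(6*n^2 + 52*n - 18)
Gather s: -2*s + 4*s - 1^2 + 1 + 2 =2*s + 2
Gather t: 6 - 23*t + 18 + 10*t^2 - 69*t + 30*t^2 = 40*t^2 - 92*t + 24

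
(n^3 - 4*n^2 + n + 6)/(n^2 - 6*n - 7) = (n^2 - 5*n + 6)/(n - 7)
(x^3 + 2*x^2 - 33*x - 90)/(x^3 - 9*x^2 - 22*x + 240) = (x + 3)/(x - 8)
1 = 1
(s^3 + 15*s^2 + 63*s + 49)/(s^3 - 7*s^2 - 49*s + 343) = (s^2 + 8*s + 7)/(s^2 - 14*s + 49)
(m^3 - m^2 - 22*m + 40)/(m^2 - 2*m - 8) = (m^2 + 3*m - 10)/(m + 2)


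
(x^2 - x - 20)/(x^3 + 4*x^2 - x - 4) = (x - 5)/(x^2 - 1)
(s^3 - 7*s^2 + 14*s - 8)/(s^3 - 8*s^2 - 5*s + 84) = (s^2 - 3*s + 2)/(s^2 - 4*s - 21)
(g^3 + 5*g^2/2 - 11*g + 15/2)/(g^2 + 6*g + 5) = (2*g^2 - 5*g + 3)/(2*(g + 1))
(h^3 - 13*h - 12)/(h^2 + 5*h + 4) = (h^2 - h - 12)/(h + 4)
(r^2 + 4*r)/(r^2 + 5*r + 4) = r/(r + 1)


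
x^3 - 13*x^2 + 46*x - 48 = (x - 8)*(x - 3)*(x - 2)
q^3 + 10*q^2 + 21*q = q*(q + 3)*(q + 7)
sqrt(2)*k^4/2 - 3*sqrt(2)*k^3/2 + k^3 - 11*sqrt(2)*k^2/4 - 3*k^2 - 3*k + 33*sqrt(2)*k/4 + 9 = (k - 3)*(k - 3*sqrt(2)/2)*(k + 2*sqrt(2))*(sqrt(2)*k/2 + 1/2)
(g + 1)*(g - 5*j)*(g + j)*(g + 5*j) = g^4 + g^3*j + g^3 - 25*g^2*j^2 + g^2*j - 25*g*j^3 - 25*g*j^2 - 25*j^3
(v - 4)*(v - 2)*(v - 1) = v^3 - 7*v^2 + 14*v - 8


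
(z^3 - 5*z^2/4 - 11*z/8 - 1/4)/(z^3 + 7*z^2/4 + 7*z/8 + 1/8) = (z - 2)/(z + 1)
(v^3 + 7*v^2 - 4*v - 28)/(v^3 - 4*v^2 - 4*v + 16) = (v + 7)/(v - 4)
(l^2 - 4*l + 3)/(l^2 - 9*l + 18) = (l - 1)/(l - 6)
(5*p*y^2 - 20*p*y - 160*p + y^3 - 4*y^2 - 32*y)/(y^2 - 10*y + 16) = (5*p*y + 20*p + y^2 + 4*y)/(y - 2)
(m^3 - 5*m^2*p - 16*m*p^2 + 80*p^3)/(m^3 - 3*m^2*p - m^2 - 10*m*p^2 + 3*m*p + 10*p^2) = (m^2 - 16*p^2)/(m^2 + 2*m*p - m - 2*p)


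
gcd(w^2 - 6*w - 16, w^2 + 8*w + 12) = w + 2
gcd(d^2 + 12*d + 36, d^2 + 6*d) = d + 6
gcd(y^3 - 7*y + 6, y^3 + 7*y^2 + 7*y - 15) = y^2 + 2*y - 3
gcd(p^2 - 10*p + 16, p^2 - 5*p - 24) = p - 8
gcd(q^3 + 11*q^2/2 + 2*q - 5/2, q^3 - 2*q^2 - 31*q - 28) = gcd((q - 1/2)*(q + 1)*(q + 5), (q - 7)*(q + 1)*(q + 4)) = q + 1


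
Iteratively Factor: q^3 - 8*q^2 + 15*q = (q)*(q^2 - 8*q + 15) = q*(q - 5)*(q - 3)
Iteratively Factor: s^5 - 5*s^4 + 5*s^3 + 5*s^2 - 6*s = (s + 1)*(s^4 - 6*s^3 + 11*s^2 - 6*s) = s*(s + 1)*(s^3 - 6*s^2 + 11*s - 6) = s*(s - 3)*(s + 1)*(s^2 - 3*s + 2) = s*(s - 3)*(s - 2)*(s + 1)*(s - 1)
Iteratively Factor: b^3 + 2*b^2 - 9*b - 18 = (b + 2)*(b^2 - 9) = (b - 3)*(b + 2)*(b + 3)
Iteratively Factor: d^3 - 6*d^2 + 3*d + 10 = (d - 5)*(d^2 - d - 2) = (d - 5)*(d + 1)*(d - 2)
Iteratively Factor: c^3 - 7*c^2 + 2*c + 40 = (c + 2)*(c^2 - 9*c + 20) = (c - 5)*(c + 2)*(c - 4)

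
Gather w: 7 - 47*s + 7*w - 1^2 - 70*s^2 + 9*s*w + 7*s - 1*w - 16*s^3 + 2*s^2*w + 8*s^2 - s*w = -16*s^3 - 62*s^2 - 40*s + w*(2*s^2 + 8*s + 6) + 6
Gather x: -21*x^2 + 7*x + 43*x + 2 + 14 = -21*x^2 + 50*x + 16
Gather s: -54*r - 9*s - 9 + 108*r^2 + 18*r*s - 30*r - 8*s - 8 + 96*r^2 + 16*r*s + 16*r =204*r^2 - 68*r + s*(34*r - 17) - 17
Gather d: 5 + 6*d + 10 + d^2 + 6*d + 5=d^2 + 12*d + 20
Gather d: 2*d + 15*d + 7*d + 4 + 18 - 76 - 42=24*d - 96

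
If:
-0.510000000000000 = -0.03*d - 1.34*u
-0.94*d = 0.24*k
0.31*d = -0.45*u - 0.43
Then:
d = -2.00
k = 7.85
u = 0.43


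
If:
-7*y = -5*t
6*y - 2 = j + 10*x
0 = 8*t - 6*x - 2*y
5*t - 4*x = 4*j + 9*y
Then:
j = 122/219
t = -28/73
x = -92/219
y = -20/73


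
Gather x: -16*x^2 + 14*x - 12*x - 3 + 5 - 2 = -16*x^2 + 2*x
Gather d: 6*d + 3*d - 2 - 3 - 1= 9*d - 6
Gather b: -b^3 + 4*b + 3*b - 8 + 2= -b^3 + 7*b - 6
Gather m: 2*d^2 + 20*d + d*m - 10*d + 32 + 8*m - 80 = 2*d^2 + 10*d + m*(d + 8) - 48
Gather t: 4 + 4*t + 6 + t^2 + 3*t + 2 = t^2 + 7*t + 12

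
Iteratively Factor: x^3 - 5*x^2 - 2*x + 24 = (x - 4)*(x^2 - x - 6) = (x - 4)*(x - 3)*(x + 2)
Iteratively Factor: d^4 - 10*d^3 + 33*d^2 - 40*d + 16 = (d - 1)*(d^3 - 9*d^2 + 24*d - 16) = (d - 4)*(d - 1)*(d^2 - 5*d + 4) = (d - 4)^2*(d - 1)*(d - 1)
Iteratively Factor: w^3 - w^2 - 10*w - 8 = (w + 2)*(w^2 - 3*w - 4) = (w + 1)*(w + 2)*(w - 4)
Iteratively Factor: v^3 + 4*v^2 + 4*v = (v + 2)*(v^2 + 2*v) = v*(v + 2)*(v + 2)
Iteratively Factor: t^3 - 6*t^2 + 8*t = (t - 2)*(t^2 - 4*t) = t*(t - 2)*(t - 4)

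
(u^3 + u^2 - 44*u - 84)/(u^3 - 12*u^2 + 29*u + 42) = (u^2 + 8*u + 12)/(u^2 - 5*u - 6)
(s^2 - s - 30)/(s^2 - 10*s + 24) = (s + 5)/(s - 4)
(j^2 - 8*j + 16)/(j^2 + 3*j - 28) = (j - 4)/(j + 7)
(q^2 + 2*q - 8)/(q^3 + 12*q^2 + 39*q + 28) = (q - 2)/(q^2 + 8*q + 7)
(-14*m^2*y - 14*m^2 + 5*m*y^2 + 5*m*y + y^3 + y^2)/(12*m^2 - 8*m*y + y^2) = (7*m*y + 7*m + y^2 + y)/(-6*m + y)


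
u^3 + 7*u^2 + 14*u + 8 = (u + 1)*(u + 2)*(u + 4)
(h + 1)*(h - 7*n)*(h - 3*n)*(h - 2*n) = h^4 - 12*h^3*n + h^3 + 41*h^2*n^2 - 12*h^2*n - 42*h*n^3 + 41*h*n^2 - 42*n^3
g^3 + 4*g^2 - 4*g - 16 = (g - 2)*(g + 2)*(g + 4)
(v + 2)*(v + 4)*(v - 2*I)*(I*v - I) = I*v^4 + 2*v^3 + 5*I*v^3 + 10*v^2 + 2*I*v^2 + 4*v - 8*I*v - 16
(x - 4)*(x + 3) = x^2 - x - 12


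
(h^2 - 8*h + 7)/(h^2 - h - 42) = (h - 1)/(h + 6)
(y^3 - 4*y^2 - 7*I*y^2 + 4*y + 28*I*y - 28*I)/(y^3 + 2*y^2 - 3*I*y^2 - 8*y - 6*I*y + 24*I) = (y^2 - y*(2 + 7*I) + 14*I)/(y^2 + y*(4 - 3*I) - 12*I)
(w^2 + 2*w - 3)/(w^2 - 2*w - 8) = (-w^2 - 2*w + 3)/(-w^2 + 2*w + 8)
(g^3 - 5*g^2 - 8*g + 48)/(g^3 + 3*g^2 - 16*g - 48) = (g - 4)/(g + 4)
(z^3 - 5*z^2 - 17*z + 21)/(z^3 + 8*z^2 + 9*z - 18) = (z - 7)/(z + 6)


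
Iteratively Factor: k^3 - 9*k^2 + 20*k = (k - 4)*(k^2 - 5*k) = k*(k - 4)*(k - 5)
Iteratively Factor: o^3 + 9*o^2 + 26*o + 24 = (o + 4)*(o^2 + 5*o + 6) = (o + 3)*(o + 4)*(o + 2)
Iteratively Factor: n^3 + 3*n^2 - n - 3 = (n + 3)*(n^2 - 1) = (n + 1)*(n + 3)*(n - 1)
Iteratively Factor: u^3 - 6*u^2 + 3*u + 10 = (u - 5)*(u^2 - u - 2) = (u - 5)*(u - 2)*(u + 1)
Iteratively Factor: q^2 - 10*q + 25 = (q - 5)*(q - 5)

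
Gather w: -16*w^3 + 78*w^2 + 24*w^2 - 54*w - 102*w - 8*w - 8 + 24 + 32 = -16*w^3 + 102*w^2 - 164*w + 48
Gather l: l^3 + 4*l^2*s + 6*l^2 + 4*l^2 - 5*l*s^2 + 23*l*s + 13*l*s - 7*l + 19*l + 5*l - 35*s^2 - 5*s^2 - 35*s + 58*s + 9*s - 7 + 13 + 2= l^3 + l^2*(4*s + 10) + l*(-5*s^2 + 36*s + 17) - 40*s^2 + 32*s + 8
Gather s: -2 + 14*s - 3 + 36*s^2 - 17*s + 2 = 36*s^2 - 3*s - 3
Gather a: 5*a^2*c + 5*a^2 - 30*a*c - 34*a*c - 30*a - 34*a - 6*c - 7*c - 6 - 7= a^2*(5*c + 5) + a*(-64*c - 64) - 13*c - 13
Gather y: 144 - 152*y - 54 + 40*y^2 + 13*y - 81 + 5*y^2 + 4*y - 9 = 45*y^2 - 135*y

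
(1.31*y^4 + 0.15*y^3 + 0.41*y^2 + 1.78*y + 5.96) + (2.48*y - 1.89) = 1.31*y^4 + 0.15*y^3 + 0.41*y^2 + 4.26*y + 4.07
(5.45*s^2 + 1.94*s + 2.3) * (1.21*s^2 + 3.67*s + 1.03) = 6.5945*s^4 + 22.3489*s^3 + 15.5163*s^2 + 10.4392*s + 2.369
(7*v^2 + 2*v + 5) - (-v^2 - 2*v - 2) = 8*v^2 + 4*v + 7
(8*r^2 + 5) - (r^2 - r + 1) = 7*r^2 + r + 4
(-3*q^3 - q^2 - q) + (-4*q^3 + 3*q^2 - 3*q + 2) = -7*q^3 + 2*q^2 - 4*q + 2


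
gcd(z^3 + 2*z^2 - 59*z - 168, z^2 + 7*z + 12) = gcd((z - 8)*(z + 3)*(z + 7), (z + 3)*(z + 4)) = z + 3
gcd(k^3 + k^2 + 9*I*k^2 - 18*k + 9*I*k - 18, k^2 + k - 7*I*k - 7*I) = k + 1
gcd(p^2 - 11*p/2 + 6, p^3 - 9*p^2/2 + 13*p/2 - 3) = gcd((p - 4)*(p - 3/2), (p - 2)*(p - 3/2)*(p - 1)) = p - 3/2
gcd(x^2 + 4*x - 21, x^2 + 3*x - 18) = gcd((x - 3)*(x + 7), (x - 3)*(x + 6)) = x - 3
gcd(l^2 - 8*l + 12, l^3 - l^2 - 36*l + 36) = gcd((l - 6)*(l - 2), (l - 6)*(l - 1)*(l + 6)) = l - 6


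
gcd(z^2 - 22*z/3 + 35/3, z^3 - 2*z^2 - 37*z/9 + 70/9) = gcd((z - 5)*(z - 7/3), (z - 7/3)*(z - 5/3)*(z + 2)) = z - 7/3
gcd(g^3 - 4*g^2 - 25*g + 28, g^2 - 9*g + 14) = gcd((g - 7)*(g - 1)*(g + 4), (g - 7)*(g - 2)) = g - 7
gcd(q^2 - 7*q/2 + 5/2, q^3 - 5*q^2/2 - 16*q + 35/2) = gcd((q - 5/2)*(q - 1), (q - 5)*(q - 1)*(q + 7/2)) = q - 1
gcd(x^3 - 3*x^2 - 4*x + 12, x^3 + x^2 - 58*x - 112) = x + 2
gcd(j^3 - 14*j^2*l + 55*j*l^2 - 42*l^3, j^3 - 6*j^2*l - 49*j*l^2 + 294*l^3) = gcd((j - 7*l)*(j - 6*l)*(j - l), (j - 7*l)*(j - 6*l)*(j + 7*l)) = j^2 - 13*j*l + 42*l^2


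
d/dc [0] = 0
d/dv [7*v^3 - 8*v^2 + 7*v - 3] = 21*v^2 - 16*v + 7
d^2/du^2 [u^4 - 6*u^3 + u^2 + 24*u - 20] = 12*u^2 - 36*u + 2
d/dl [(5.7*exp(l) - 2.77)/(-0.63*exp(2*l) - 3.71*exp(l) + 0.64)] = (3.591*exp(2*l) - 3.4902*exp(l) - 6.6287)*exp(l)/(0.3969*exp(4*l) + 4.6746*exp(3*l) + 12.9577*exp(2*l) - 4.7488*exp(l) + 0.4096)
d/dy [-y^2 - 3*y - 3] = -2*y - 3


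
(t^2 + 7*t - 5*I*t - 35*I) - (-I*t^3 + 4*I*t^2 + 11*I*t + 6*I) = I*t^3 + t^2 - 4*I*t^2 + 7*t - 16*I*t - 41*I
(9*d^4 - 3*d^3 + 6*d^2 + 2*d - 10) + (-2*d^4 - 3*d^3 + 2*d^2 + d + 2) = 7*d^4 - 6*d^3 + 8*d^2 + 3*d - 8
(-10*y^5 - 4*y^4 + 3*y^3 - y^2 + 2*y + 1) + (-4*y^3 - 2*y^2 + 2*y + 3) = -10*y^5 - 4*y^4 - y^3 - 3*y^2 + 4*y + 4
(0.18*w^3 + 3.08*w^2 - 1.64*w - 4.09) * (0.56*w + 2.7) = 0.1008*w^4 + 2.2108*w^3 + 7.3976*w^2 - 6.7184*w - 11.043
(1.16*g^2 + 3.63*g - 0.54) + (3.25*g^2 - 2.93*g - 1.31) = 4.41*g^2 + 0.7*g - 1.85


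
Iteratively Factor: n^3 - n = (n - 1)*(n^2 + n) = (n - 1)*(n + 1)*(n)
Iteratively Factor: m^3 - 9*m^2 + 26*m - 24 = (m - 3)*(m^2 - 6*m + 8) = (m - 4)*(m - 3)*(m - 2)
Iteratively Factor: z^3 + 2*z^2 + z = (z + 1)*(z^2 + z) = (z + 1)^2*(z)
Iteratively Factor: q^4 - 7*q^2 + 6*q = (q - 1)*(q^3 + q^2 - 6*q) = (q - 2)*(q - 1)*(q^2 + 3*q) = (q - 2)*(q - 1)*(q + 3)*(q)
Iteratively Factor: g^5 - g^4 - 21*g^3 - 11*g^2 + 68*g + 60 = (g + 1)*(g^4 - 2*g^3 - 19*g^2 + 8*g + 60) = (g - 5)*(g + 1)*(g^3 + 3*g^2 - 4*g - 12) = (g - 5)*(g - 2)*(g + 1)*(g^2 + 5*g + 6) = (g - 5)*(g - 2)*(g + 1)*(g + 3)*(g + 2)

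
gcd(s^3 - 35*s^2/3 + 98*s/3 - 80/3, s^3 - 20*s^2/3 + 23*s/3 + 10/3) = s - 2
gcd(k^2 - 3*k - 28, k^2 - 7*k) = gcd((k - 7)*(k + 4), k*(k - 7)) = k - 7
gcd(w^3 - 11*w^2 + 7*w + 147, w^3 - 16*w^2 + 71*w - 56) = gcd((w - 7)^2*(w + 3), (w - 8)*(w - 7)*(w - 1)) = w - 7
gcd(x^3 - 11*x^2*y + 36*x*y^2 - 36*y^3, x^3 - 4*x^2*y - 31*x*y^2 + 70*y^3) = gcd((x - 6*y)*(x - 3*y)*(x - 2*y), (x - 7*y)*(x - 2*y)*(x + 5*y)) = x - 2*y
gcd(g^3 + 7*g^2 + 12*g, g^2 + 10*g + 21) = g + 3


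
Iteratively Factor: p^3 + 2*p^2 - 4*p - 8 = (p - 2)*(p^2 + 4*p + 4) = (p - 2)*(p + 2)*(p + 2)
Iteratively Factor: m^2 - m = (m - 1)*(m)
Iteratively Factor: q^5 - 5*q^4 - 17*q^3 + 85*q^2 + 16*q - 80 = (q - 1)*(q^4 - 4*q^3 - 21*q^2 + 64*q + 80) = (q - 4)*(q - 1)*(q^3 - 21*q - 20) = (q - 5)*(q - 4)*(q - 1)*(q^2 + 5*q + 4) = (q - 5)*(q - 4)*(q - 1)*(q + 1)*(q + 4)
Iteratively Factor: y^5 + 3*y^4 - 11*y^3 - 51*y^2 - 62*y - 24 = (y + 2)*(y^4 + y^3 - 13*y^2 - 25*y - 12) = (y + 2)*(y + 3)*(y^3 - 2*y^2 - 7*y - 4) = (y + 1)*(y + 2)*(y + 3)*(y^2 - 3*y - 4) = (y - 4)*(y + 1)*(y + 2)*(y + 3)*(y + 1)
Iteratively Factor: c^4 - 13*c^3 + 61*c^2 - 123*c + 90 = (c - 2)*(c^3 - 11*c^2 + 39*c - 45) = (c - 3)*(c - 2)*(c^2 - 8*c + 15) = (c - 5)*(c - 3)*(c - 2)*(c - 3)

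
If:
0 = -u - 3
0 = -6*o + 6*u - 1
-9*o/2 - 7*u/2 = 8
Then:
No Solution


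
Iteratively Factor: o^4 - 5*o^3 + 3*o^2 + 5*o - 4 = (o + 1)*(o^3 - 6*o^2 + 9*o - 4) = (o - 4)*(o + 1)*(o^2 - 2*o + 1) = (o - 4)*(o - 1)*(o + 1)*(o - 1)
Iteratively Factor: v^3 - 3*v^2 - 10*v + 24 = (v - 4)*(v^2 + v - 6) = (v - 4)*(v - 2)*(v + 3)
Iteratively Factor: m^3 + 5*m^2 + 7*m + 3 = (m + 1)*(m^2 + 4*m + 3) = (m + 1)^2*(m + 3)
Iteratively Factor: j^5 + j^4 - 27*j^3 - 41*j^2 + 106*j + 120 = (j + 4)*(j^4 - 3*j^3 - 15*j^2 + 19*j + 30) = (j + 1)*(j + 4)*(j^3 - 4*j^2 - 11*j + 30) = (j - 5)*(j + 1)*(j + 4)*(j^2 + j - 6) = (j - 5)*(j - 2)*(j + 1)*(j + 4)*(j + 3)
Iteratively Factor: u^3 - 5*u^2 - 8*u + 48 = (u - 4)*(u^2 - u - 12) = (u - 4)^2*(u + 3)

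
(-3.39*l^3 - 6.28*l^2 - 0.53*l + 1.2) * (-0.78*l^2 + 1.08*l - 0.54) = 2.6442*l^5 + 1.2372*l^4 - 4.5384*l^3 + 1.8828*l^2 + 1.5822*l - 0.648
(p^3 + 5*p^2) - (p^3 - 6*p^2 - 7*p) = 11*p^2 + 7*p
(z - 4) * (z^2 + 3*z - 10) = z^3 - z^2 - 22*z + 40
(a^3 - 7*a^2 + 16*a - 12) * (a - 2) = a^4 - 9*a^3 + 30*a^2 - 44*a + 24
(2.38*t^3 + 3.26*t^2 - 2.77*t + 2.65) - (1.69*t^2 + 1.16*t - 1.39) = 2.38*t^3 + 1.57*t^2 - 3.93*t + 4.04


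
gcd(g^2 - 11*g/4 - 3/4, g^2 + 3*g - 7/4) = 1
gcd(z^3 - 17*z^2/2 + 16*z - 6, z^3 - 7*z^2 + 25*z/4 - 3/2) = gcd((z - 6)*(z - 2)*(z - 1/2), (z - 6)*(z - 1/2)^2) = z^2 - 13*z/2 + 3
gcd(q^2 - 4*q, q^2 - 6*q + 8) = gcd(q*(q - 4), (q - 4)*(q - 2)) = q - 4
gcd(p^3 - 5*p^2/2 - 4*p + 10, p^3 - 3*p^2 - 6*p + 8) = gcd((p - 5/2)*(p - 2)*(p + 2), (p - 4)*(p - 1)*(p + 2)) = p + 2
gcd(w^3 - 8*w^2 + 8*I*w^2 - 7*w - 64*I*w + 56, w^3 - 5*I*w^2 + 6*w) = w + I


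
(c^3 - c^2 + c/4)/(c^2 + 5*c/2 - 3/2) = c*(2*c - 1)/(2*(c + 3))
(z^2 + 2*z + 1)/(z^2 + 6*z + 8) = (z^2 + 2*z + 1)/(z^2 + 6*z + 8)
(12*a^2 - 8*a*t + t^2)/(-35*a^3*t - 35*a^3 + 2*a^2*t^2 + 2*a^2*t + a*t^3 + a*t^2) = (12*a^2 - 8*a*t + t^2)/(a*(-35*a^2*t - 35*a^2 + 2*a*t^2 + 2*a*t + t^3 + t^2))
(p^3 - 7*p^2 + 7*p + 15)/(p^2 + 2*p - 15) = (p^2 - 4*p - 5)/(p + 5)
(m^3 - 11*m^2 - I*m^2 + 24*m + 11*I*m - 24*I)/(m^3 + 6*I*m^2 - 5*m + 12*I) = (m^2 - 11*m + 24)/(m^2 + 7*I*m - 12)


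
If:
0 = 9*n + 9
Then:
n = -1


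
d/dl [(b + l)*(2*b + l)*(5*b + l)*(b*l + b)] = b*(10*b^3 + 34*b^2*l + 17*b^2 + 24*b*l^2 + 16*b*l + 4*l^3 + 3*l^2)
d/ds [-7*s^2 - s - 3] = -14*s - 1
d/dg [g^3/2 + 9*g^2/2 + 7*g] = 3*g^2/2 + 9*g + 7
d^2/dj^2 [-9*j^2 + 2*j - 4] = -18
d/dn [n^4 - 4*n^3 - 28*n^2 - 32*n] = 4*n^3 - 12*n^2 - 56*n - 32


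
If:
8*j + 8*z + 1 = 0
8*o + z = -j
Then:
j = -z - 1/8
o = 1/64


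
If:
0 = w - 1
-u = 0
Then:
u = 0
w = 1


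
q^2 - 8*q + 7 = (q - 7)*(q - 1)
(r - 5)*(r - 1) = r^2 - 6*r + 5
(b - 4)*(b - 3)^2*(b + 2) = b^4 - 8*b^3 + 13*b^2 + 30*b - 72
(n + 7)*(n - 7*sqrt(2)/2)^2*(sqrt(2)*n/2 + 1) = sqrt(2)*n^4/2 - 6*n^3 + 7*sqrt(2)*n^3/2 - 42*n^2 + 21*sqrt(2)*n^2/4 + 49*n/2 + 147*sqrt(2)*n/4 + 343/2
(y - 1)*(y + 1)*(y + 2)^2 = y^4 + 4*y^3 + 3*y^2 - 4*y - 4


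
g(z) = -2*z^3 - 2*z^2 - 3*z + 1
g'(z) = -6*z^2 - 4*z - 3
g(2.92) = -74.61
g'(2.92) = -65.84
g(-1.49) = 7.65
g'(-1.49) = -10.36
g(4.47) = -231.00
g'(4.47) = -140.77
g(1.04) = -6.53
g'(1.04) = -13.65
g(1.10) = -7.38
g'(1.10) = -14.66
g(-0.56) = 2.40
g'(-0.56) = -2.64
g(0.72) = -2.94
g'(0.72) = -8.99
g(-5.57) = 301.28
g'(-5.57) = -166.87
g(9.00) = -1646.00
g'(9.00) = -525.00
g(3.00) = -80.00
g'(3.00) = -69.00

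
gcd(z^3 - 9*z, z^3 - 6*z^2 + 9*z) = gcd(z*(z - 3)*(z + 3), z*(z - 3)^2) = z^2 - 3*z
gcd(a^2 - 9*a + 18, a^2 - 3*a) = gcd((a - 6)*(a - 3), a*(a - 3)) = a - 3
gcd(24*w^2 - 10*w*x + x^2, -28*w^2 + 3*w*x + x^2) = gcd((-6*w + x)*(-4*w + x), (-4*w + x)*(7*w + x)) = -4*w + x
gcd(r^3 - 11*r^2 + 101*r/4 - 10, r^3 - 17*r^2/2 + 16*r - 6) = r - 1/2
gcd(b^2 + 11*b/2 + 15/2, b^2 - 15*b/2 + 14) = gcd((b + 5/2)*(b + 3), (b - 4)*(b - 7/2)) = 1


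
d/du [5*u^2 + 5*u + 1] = 10*u + 5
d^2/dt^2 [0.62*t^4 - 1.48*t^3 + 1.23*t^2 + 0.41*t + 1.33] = 7.44*t^2 - 8.88*t + 2.46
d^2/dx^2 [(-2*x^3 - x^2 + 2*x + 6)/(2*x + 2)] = (-2*x^3 - 6*x^2 - 6*x + 3)/(x^3 + 3*x^2 + 3*x + 1)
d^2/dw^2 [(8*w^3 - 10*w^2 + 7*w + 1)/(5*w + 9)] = 8*(50*w^3 + 270*w^2 + 486*w - 275)/(125*w^3 + 675*w^2 + 1215*w + 729)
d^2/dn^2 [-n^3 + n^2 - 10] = 2 - 6*n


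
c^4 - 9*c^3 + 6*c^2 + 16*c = c*(c - 8)*(c - 2)*(c + 1)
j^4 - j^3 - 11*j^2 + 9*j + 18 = (j - 3)*(j - 2)*(j + 1)*(j + 3)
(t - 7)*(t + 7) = t^2 - 49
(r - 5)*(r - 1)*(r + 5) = r^3 - r^2 - 25*r + 25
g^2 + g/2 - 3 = (g - 3/2)*(g + 2)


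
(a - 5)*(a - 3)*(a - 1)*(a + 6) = a^4 - 3*a^3 - 31*a^2 + 123*a - 90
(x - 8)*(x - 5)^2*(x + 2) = x^4 - 16*x^3 + 69*x^2 + 10*x - 400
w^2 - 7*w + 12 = (w - 4)*(w - 3)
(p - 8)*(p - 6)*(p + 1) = p^3 - 13*p^2 + 34*p + 48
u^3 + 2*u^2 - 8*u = u*(u - 2)*(u + 4)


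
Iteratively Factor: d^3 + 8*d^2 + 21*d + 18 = (d + 3)*(d^2 + 5*d + 6) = (d + 3)^2*(d + 2)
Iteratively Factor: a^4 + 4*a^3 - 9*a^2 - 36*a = (a + 4)*(a^3 - 9*a) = (a - 3)*(a + 4)*(a^2 + 3*a) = a*(a - 3)*(a + 4)*(a + 3)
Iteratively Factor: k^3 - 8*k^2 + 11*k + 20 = (k - 4)*(k^2 - 4*k - 5) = (k - 4)*(k + 1)*(k - 5)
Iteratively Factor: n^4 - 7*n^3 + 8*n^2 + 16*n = (n - 4)*(n^3 - 3*n^2 - 4*n) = (n - 4)^2*(n^2 + n) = n*(n - 4)^2*(n + 1)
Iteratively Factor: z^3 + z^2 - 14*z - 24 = (z + 3)*(z^2 - 2*z - 8) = (z + 2)*(z + 3)*(z - 4)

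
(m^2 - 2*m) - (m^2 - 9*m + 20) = 7*m - 20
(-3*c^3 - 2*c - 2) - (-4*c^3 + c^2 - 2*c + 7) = c^3 - c^2 - 9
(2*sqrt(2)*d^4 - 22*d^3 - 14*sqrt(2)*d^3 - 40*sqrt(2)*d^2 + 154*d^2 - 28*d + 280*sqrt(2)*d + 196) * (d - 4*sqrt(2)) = 2*sqrt(2)*d^5 - 38*d^4 - 14*sqrt(2)*d^4 + 48*sqrt(2)*d^3 + 266*d^3 - 336*sqrt(2)*d^2 + 292*d^2 - 2044*d + 112*sqrt(2)*d - 784*sqrt(2)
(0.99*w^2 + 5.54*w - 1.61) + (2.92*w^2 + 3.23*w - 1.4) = 3.91*w^2 + 8.77*w - 3.01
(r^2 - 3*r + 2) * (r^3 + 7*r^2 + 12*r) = r^5 + 4*r^4 - 7*r^3 - 22*r^2 + 24*r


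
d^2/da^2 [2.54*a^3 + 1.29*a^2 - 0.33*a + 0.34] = 15.24*a + 2.58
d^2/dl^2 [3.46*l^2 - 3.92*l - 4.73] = 6.92000000000000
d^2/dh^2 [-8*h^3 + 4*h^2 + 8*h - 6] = 8 - 48*h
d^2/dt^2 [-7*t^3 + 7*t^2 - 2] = 14 - 42*t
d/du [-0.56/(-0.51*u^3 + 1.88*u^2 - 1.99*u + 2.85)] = (-0.8568*u^2 + 2.1056*u - 1.1144)/(0.51*u^3 - 1.88*u^2 + 1.99*u - 2.85)^2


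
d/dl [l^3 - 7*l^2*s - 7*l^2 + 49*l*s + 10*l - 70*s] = 3*l^2 - 14*l*s - 14*l + 49*s + 10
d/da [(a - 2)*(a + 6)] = 2*a + 4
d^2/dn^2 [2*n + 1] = 0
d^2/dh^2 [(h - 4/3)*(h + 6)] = 2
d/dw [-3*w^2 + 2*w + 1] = 2 - 6*w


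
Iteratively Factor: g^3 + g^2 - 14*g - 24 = (g + 2)*(g^2 - g - 12) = (g + 2)*(g + 3)*(g - 4)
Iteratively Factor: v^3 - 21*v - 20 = (v + 1)*(v^2 - v - 20) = (v + 1)*(v + 4)*(v - 5)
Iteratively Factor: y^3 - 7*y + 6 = (y - 2)*(y^2 + 2*y - 3) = (y - 2)*(y - 1)*(y + 3)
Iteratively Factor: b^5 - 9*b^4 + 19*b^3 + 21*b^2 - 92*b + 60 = (b + 2)*(b^4 - 11*b^3 + 41*b^2 - 61*b + 30) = (b - 2)*(b + 2)*(b^3 - 9*b^2 + 23*b - 15) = (b - 5)*(b - 2)*(b + 2)*(b^2 - 4*b + 3) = (b - 5)*(b - 3)*(b - 2)*(b + 2)*(b - 1)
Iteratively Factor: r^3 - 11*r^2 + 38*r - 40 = (r - 4)*(r^2 - 7*r + 10) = (r - 4)*(r - 2)*(r - 5)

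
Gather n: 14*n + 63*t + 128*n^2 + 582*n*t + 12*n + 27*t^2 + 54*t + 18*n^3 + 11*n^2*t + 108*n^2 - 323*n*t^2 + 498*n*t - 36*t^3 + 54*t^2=18*n^3 + n^2*(11*t + 236) + n*(-323*t^2 + 1080*t + 26) - 36*t^3 + 81*t^2 + 117*t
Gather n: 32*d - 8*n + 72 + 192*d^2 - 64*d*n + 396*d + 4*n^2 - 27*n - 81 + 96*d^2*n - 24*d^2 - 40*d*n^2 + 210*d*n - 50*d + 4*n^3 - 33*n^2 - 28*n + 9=168*d^2 + 378*d + 4*n^3 + n^2*(-40*d - 29) + n*(96*d^2 + 146*d - 63)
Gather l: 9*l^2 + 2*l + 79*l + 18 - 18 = 9*l^2 + 81*l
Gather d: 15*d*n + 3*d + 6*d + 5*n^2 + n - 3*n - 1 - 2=d*(15*n + 9) + 5*n^2 - 2*n - 3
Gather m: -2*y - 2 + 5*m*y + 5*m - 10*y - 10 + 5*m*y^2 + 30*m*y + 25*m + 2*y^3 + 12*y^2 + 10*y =m*(5*y^2 + 35*y + 30) + 2*y^3 + 12*y^2 - 2*y - 12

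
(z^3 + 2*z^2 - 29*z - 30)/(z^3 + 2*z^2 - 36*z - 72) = (z^2 - 4*z - 5)/(z^2 - 4*z - 12)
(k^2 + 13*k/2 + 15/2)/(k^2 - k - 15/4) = 2*(k + 5)/(2*k - 5)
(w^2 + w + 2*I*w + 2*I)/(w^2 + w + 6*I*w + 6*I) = (w + 2*I)/(w + 6*I)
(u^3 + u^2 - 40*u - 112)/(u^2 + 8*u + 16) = u - 7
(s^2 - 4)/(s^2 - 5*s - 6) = (4 - s^2)/(-s^2 + 5*s + 6)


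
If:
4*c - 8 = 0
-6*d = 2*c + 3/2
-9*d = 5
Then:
No Solution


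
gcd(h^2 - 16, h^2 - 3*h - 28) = h + 4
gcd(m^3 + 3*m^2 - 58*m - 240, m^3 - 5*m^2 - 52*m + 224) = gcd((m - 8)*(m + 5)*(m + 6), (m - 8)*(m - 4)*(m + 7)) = m - 8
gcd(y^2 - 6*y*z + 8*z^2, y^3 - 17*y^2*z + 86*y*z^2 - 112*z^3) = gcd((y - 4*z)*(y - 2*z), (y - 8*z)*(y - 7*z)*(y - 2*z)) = y - 2*z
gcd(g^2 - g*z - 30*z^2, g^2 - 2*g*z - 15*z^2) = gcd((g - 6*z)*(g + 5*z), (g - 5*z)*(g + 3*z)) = 1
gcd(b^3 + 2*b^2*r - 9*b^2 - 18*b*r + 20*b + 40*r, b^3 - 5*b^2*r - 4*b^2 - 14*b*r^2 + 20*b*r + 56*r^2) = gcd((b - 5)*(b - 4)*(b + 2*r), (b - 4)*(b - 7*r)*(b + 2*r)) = b^2 + 2*b*r - 4*b - 8*r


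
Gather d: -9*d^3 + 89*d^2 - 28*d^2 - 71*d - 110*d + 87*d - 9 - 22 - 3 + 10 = -9*d^3 + 61*d^2 - 94*d - 24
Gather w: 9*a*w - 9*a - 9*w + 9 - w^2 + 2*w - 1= -9*a - w^2 + w*(9*a - 7) + 8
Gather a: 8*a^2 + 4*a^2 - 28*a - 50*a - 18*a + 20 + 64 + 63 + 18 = 12*a^2 - 96*a + 165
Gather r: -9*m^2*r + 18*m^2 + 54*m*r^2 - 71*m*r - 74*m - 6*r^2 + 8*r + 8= 18*m^2 - 74*m + r^2*(54*m - 6) + r*(-9*m^2 - 71*m + 8) + 8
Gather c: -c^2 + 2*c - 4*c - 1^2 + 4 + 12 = -c^2 - 2*c + 15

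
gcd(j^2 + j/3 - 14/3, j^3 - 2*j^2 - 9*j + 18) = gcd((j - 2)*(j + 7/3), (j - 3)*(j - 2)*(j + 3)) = j - 2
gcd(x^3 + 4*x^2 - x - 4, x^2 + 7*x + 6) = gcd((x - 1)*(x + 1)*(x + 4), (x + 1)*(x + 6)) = x + 1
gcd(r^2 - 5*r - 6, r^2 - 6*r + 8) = 1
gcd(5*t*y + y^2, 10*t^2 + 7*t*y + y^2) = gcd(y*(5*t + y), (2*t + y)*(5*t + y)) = 5*t + y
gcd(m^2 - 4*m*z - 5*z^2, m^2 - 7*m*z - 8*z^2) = m + z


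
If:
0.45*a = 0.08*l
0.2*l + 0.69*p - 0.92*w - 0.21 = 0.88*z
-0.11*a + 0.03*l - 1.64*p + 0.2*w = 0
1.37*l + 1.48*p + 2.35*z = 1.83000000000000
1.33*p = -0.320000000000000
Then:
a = -0.14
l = -0.82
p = -0.24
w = -1.93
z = 1.41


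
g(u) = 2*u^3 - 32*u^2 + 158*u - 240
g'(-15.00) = 2468.00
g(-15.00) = -16560.00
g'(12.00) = 254.00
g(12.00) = 504.00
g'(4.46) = -8.09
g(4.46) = 5.58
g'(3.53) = 6.85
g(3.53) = 6.97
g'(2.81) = 25.54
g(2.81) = -4.32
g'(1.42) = 79.22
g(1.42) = -74.44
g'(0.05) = 154.82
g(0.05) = -232.18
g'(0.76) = 112.83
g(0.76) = -137.53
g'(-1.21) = 244.22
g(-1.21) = -481.57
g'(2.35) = 40.74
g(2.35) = -19.46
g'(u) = 6*u^2 - 64*u + 158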